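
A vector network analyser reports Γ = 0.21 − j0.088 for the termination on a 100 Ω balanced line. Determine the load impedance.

Z_L = Z_0·(1 + Γ)/(1 − Γ) = 100·(1.21 − j0.088)/(0.79 + j0.088)

Z_L ≈ 150 − j27.9 Ω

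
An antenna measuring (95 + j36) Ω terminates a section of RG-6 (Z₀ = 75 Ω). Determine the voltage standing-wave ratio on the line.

VSWR ≈ 1.62

Γ = (Z_L − Z_0)/(Z_L + Z_0) = (20 + j36)/(170 + j36)
|Γ| = 41.2/174 = 0.237
VSWR = (1 + |Γ|)/(1 − |Γ|) = 1.24/0.763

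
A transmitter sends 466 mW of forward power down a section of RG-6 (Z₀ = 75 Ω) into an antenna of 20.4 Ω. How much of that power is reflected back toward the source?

P_reflected ≈ 153 mW

Γ = (20.4 − 75)/(20.4 + 75) = -0.572
|Γ|² = 0.328
P_refl = |Γ|²·P_inc = 153 mW, P_del = (1 − |Γ|²)·P_inc = 313 mW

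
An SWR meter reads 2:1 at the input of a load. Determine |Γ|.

|Γ| ≈ 0.333

|Γ| = (S − 1)/(S + 1) = (2 − 1)/(2 + 1) = 1/3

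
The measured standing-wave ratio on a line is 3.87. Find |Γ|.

|Γ| = (S − 1)/(S + 1) = (3.87 − 1)/(3.87 + 1) = 2.87/4.87

|Γ| ≈ 0.589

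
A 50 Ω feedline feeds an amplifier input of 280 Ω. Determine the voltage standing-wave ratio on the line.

VSWR ≈ 5.6

Γ = (280 − 50)/(280 + 50) = 0.697
VSWR = (1 + 0.697)/(1 − 0.697)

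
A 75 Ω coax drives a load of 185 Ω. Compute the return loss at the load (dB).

Γ = (185 − 75)/(185 + 75) = 0.423
RL = −20·log₁₀|Γ| = −20·log₁₀(0.423)

RL ≈ 7.47 dB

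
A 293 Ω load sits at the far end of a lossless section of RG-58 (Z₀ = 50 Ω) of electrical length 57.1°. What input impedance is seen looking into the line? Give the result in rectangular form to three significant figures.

tan(βl) = tan(57.1°) = 1.55
Z_in = Z_0·(Z_L + jZ_0·tanβl)/(Z_0 + jZ_L·tanβl)
     = 50·(293 + j77.3)/(50 + j453)

Z_in ≈ 12 − j31 Ω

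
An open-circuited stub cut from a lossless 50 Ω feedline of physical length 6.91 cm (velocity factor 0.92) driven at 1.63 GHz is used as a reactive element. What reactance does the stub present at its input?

X_in ≈ 76.7 Ω (inductive)

λ = v/f = 0.92·c / 1.63 GHz = 0.169 m
βl = 2π·l/λ = 2π × 0.408 = 147°
tan(βl) = -0.652
For an open-circuited stub, Z_in = −jZ_0·cot(βl) = −jZ_0/tan(βl)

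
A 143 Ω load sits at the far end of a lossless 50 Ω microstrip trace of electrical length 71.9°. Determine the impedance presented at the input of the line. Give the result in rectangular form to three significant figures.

Z_in ≈ 19.1 − j14.2 Ω

tan(βl) = tan(71.9°) = 3.06
Z_in = Z_0·(Z_L + jZ_0·tanβl)/(Z_0 + jZ_L·tanβl)
     = 50·(143 + j153)/(50 + j438)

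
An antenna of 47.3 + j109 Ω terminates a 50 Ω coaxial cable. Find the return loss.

Γ = (-2.7 + j109)/(97.3 + j109), |Γ| = 0.746
RL = −20·log₁₀|Γ| = −20·log₁₀(0.746)

RL ≈ 2.54 dB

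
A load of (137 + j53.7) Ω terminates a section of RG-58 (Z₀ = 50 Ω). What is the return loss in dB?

RL ≈ 5.59 dB

Γ = (87 + j53.7)/(187 + j53.7), |Γ| = 0.525
RL = −20·log₁₀|Γ| = −20·log₁₀(0.525)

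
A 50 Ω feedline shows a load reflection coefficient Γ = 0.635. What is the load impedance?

Z_L = Z_0·(1 + Γ)/(1 − Γ) = 50·(1.64)/(0.365)

Z_L ≈ 224 Ω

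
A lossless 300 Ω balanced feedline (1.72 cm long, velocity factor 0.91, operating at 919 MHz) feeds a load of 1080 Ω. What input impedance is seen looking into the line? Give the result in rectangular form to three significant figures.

λ = v/f = 0.91·c / 919 MHz = 0.297 m
βl = 2π·l/λ = 2π × 0.0579 = 20.8°
tan(βl) = tan(20.8°) = 0.381
Z_in = Z_0·(Z_L + jZ_0·tanβl)/(Z_0 + jZ_L·tanβl)
     = 300·(1080 + j114)/(300 + j411)

Z_in ≈ 430 − j475 Ω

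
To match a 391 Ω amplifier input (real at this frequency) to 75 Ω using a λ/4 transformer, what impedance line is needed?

Z_qwt ≈ 171 Ω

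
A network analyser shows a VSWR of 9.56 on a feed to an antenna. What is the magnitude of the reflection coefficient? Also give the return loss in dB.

|Γ| ≈ 0.811; return loss ≈ 1.82 dB

|Γ| = (S − 1)/(S + 1) = (9.56 − 1)/(9.56 + 1) = 8.56/10.6
RL = −20·log₁₀|Γ| = −20·log₁₀(0.811)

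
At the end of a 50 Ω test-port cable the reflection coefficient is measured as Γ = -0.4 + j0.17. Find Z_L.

Z_L ≈ 20.4 + j8.55 Ω

Z_L = Z_0·(1 + Γ)/(1 − Γ) = 50·(0.6 + j0.17)/(1.4 − j0.17)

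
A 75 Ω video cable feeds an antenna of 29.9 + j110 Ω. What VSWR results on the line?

Γ = (Z_L − Z_0)/(Z_L + Z_0) = (-45.1 + j110)/(104.9 + j110)
|Γ| = 119/152 = 0.782
VSWR = (1 + |Γ|)/(1 − |Γ|) = 1.78/0.218

VSWR ≈ 8.18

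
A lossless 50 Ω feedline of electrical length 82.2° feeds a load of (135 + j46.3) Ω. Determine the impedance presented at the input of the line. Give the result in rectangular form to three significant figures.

tan(βl) = tan(82.2°) = 7.3
Z_in = Z_0·(Z_L + jZ_0·tanβl)/(Z_0 + jZ_L·tanβl)
     = 50·(135 + j411)/(-288 + j986)

Z_in ≈ 17.4 − j11.9 Ω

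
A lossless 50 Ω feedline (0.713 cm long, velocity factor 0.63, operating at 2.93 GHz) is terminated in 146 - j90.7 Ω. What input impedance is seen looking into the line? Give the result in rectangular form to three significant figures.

λ = v/f = 0.63·c / 2.93 GHz = 0.0645 m
βl = 2π·l/λ = 2π × 0.111 = 39.8°
tan(βl) = tan(39.8°) = 0.833
Z_in = Z_0·(Z_L + jZ_0·tanβl)/(Z_0 + jZ_L·tanβl)
     = 50·(146 − j49.1)/(126 + j122)

Z_in ≈ 20.2 − j39.1 Ω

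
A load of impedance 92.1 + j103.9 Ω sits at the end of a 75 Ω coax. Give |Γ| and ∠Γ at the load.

Γ = (Z_L − Z_0)/(Z_L + Z_0) = (17.1 + j103.9)/(167.1 + j103.9)
|Γ| = 105/197 = 0.535

Γ ≈ 0.535 ∠ 48.8°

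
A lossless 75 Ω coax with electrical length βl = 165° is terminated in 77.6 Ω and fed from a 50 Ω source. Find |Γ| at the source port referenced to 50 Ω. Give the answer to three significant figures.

|Γ| ≈ 0.214

tan(βl) = -0.268
Z_in = Z_0·(Z_L + jZ_0·tanβl)/(Z_0 + jZ_L·tanβl) = 77.2 + j1.32 Ω
Γ_s = (Z_in − Z_s)/(Z_in + Z_s) = (27.2 + j1.32)/(127 + j1.32), |Γ_s| = 0.214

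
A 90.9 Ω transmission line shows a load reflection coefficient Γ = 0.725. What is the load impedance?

Z_L = Z_0·(1 + Γ)/(1 − Γ) = 90.9·(1.73)/(0.275)

Z_L ≈ 570 Ω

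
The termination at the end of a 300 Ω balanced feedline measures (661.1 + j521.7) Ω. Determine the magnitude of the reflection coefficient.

|Γ| ≈ 0.58

Γ = (Z_L − Z_0)/(Z_L + Z_0) = (361.1 + j521.7)/(961.1 + j521.7)
|Γ| = 634/1090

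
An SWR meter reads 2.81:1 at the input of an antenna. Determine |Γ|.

|Γ| ≈ 0.475

|Γ| = (S − 1)/(S + 1) = (2.81 − 1)/(2.81 + 1) = 1.81/3.81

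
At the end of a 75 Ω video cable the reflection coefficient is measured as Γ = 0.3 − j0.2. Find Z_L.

Z_L ≈ 123 − j56.6 Ω

Z_L = Z_0·(1 + Γ)/(1 − Γ) = 75·(1.3 − j0.2)/(0.7 + j0.2)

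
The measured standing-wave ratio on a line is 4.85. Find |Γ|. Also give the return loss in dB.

|Γ| = (S − 1)/(S + 1) = (4.85 − 1)/(4.85 + 1) = 3.85/5.85
RL = −20·log₁₀|Γ| = −20·log₁₀(0.658)

|Γ| ≈ 0.658; return loss ≈ 3.63 dB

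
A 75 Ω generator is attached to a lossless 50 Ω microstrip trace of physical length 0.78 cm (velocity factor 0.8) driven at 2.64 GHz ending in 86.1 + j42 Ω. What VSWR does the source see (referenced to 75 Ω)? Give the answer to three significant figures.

VSWR ≈ 1.68

λ = v/f = 0.8·c / 2.64 GHz = 0.0909 m
βl = 2π·l/λ = 2π × 0.0858 = 30.9°
tan(βl) = 0.598
Z_in = Z_0·(Z_L + jZ_0·tanβl)/(Z_0 + jZ_L·tanβl) = 89.3 − j40.4 Ω
Γ_s = (Z_in − Z_s)/(Z_in + Z_s) = (14.3 − j40.4)/(164 − j40.4), |Γ_s| = 0.254
VSWR = (1 + |Γ_s|)/(1 − |Γ_s|)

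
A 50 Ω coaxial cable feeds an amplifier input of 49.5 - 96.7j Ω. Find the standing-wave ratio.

VSWR ≈ 5.6

Γ = (Z_L − Z_0)/(Z_L + Z_0) = (-0.5 − j96.7)/(99.5 − j96.7)
|Γ| = 96.7/139 = 0.697
VSWR = (1 + |Γ|)/(1 − |Γ|) = 1.7/0.303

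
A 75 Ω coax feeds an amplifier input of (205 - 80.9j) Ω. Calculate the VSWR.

Γ = (Z_L − Z_0)/(Z_L + Z_0) = (130 − j80.9)/(280 − j80.9)
|Γ| = 153/291 = 0.525
VSWR = (1 + |Γ|)/(1 − |Γ|) = 1.53/0.475

VSWR ≈ 3.21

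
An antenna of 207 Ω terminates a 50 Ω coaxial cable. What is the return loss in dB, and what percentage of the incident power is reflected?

RL ≈ 4.28 dB; 37.3% of incident power reflected

Γ = (207 − 50)/(207 + 50) = 0.611
RL = −20·log₁₀(0.611) = 4.28 dB
P_refl/P_inc = |Γ|² = 0.373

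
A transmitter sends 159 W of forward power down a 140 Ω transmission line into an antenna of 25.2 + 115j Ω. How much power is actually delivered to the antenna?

|Γ| = |(-114.8 + j115)/(165.2 + j115)| = 0.807
|Γ|² = 0.652
P_refl = |Γ|²·P_inc = 104 W, P_del = (1 − |Γ|²)·P_inc = 55.4 W

P_delivered ≈ 55.4 W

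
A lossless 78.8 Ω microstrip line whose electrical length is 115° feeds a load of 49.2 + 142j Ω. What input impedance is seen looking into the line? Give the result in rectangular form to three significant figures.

Z_in ≈ 10.8 − j2.57 Ω

tan(βl) = tan(115°) = -2.14
Z_in = Z_0·(Z_L + jZ_0·tanβl)/(Z_0 + jZ_L·tanβl)
     = 78.8·(49.2 − j27)/(383 − j106)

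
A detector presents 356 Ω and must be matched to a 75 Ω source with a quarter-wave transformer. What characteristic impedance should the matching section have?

Z_qwt ≈ 163 Ω

Z_qwt = √(Z_0·R_L) = √(75 × 356) = √26700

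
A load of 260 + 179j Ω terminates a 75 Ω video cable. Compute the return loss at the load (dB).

RL ≈ 3.38 dB

Γ = (185 + j179)/(335 + j179), |Γ| = 0.678
RL = −20·log₁₀|Γ| = −20·log₁₀(0.678)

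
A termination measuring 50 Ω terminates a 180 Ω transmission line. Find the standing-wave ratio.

VSWR ≈ 3.6

Γ = (50 − 180)/(50 + 180) = -0.565
VSWR = (1 + 0.565)/(1 − 0.565)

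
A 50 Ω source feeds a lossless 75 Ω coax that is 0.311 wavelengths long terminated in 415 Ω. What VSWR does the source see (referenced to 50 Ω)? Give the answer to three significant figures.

βl = 2π × 0.311 = 112°
tan(βl) = -2.48
Z_in = Z_0·(Z_L + jZ_0·tanβl)/(Z_0 + jZ_L·tanβl) = 15.7 + j29.1 Ω
Γ_s = (Z_in − Z_s)/(Z_in + Z_s) = (-34.3 + j29.1)/(65.7 + j29.1), |Γ_s| = 0.626
VSWR = (1 + |Γ_s|)/(1 − |Γ_s|)

VSWR ≈ 4.35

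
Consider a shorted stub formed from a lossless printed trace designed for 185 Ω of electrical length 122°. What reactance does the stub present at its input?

X_in ≈ -296 Ω (capacitive)

tan(βl) = -1.6
For a shorted stub, Z_in = jZ_0·tan(βl)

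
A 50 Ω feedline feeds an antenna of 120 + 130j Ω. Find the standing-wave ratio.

VSWR ≈ 5.45

Γ = (Z_L − Z_0)/(Z_L + Z_0) = (70 + j130)/(170 + j130)
|Γ| = 148/214 = 0.69
VSWR = (1 + |Γ|)/(1 − |Γ|) = 1.69/0.31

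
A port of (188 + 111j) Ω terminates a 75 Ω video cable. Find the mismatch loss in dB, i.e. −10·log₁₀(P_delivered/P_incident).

Γ = (113 + j111)/(263 + j111), |Γ| = 0.555
|Γ|² = 0.308, so P_del/P_inc = 1 − |Γ|² = 0.692
ML = −10·log₁₀(1 − |Γ|²)

mismatch loss ≈ 1.6 dB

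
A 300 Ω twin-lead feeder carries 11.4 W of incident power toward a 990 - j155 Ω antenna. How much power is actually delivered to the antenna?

P_delivered ≈ 8.02 W

|Γ| = |(690 − j155)/(1290 − j155)| = 0.544
|Γ|² = 0.296
P_refl = |Γ|²·P_inc = 3.38 W, P_del = (1 − |Γ|²)·P_inc = 8.02 W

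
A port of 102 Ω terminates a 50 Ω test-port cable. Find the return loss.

RL ≈ 9.32 dB

Γ = (102 − 50)/(102 + 50) = 0.342
RL = −20·log₁₀|Γ| = −20·log₁₀(0.342)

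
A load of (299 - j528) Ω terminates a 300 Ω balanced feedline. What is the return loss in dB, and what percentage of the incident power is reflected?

Γ = (-1 − j528)/(599 − j528), |Γ| = 0.661
RL = −20·log₁₀(0.661) = 3.59 dB
P_refl/P_inc = |Γ|² = 0.437

RL ≈ 3.59 dB; 43.7% of incident power reflected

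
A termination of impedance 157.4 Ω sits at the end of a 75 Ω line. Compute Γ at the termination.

Γ = 0.355

Γ = (Z_L − Z_0)/(Z_L + Z_0) = (157.4 − 75)/(157.4 + 75) = 82.4/232.4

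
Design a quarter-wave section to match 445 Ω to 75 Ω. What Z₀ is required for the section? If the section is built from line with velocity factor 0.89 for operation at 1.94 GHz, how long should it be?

Z_qwt ≈ 183 Ω; length ≈ 3.44 cm

Z_qwt = √(Z_0·R_L) = √(75 × 445) = √33380
λ = 0.89·c/f = 0.138 m, so l = λ/4 = 0.0344 m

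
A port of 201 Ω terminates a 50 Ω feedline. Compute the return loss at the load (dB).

Γ = (201 − 50)/(201 + 50) = 0.602
RL = −20·log₁₀|Γ| = −20·log₁₀(0.602)

RL ≈ 4.41 dB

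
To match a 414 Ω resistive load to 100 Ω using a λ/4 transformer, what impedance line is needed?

Z_qwt ≈ 203 Ω

Z_qwt = √(Z_0·R_L) = √(100 × 414) = √41400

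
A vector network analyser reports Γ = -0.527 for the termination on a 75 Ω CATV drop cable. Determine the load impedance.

Z_L = Z_0·(1 + Γ)/(1 − Γ) = 75·(0.473)/(1.53)

Z_L ≈ 23.2 Ω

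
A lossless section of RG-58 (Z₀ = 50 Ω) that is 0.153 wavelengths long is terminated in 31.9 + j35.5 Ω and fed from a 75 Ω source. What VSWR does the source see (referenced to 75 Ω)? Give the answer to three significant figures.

βl = 2π × 0.153 = 55.1°
tan(βl) = 1.43
Z_in = Z_0·(Z_L + jZ_0·tanβl)/(Z_0 + jZ_L·tanβl) = 117 − j37.1 Ω
Γ_s = (Z_in − Z_s)/(Z_in + Z_s) = (41.5 − j37.1)/(192 − j37.1), |Γ_s| = 0.285
VSWR = (1 + |Γ_s|)/(1 − |Γ_s|)

VSWR ≈ 1.8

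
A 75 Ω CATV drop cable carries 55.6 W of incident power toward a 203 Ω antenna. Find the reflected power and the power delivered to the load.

P_reflected ≈ 11.8 W; P_delivered ≈ 43.8 W

Γ = (203 − 75)/(203 + 75) = 0.46
|Γ|² = 0.212
P_refl = |Γ|²·P_inc = 11.8 W, P_del = (1 − |Γ|²)·P_inc = 43.8 W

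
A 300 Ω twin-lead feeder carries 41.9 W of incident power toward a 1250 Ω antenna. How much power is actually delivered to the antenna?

P_delivered ≈ 26.2 W

Γ = (1250 − 300)/(1250 + 300) = 0.613
|Γ|² = 0.376
P_refl = |Γ|²·P_inc = 15.7 W, P_del = (1 − |Γ|²)·P_inc = 26.2 W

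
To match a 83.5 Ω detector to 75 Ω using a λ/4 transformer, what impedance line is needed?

Z_qwt ≈ 79.1 Ω

Z_qwt = √(Z_0·R_L) = √(75 × 83.5) = √6262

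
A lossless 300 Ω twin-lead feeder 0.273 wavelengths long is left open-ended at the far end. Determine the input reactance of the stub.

X_in ≈ 43.7 Ω (inductive)

βl = 2π × 0.273 = 98.3°
tan(βl) = -6.87
For an open-ended stub, Z_in = −jZ_0·cot(βl) = −jZ_0/tan(βl)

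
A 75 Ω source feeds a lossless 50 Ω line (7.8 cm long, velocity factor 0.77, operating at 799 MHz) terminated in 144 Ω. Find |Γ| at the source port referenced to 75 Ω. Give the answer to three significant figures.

λ = v/f = 0.77·c / 799 MHz = 0.289 m
βl = 2π·l/λ = 2π × 0.27 = 97.1°
tan(βl) = -8
Z_in = Z_0·(Z_L + jZ_0·tanβl)/(Z_0 + jZ_L·tanβl) = 17.6 + j5.49 Ω
Γ_s = (Z_in − Z_s)/(Z_in + Z_s) = (-57.4 + j5.49)/(92.6 + j5.49), |Γ_s| = 0.622

|Γ| ≈ 0.622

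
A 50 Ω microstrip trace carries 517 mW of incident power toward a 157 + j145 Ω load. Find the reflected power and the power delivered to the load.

P_reflected ≈ 263 mW; P_delivered ≈ 254 mW

|Γ| = |(107 + j145)/(207 + j145)| = 0.713
|Γ|² = 0.508
P_refl = |Γ|²·P_inc = 263 mW, P_del = (1 − |Γ|²)·P_inc = 254 mW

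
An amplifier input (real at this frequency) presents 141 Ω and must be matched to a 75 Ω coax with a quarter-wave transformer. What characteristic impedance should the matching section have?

Z_qwt ≈ 103 Ω

Z_qwt = √(Z_0·R_L) = √(75 × 141) = √10580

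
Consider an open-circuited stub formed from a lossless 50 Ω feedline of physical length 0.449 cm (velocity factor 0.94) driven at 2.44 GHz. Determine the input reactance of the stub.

λ = v/f = 0.94·c / 2.44 GHz = 0.116 m
βl = 2π·l/λ = 2π × 0.0388 = 14°
tan(βl) = 0.249
For an open-circuited stub, Z_in = −jZ_0·cot(βl) = −jZ_0/tan(βl)

X_in ≈ -201 Ω (capacitive)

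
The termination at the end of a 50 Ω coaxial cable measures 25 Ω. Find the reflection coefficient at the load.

Γ = -0.333

Γ = (Z_L − Z_0)/(Z_L + Z_0) = (25 − 50)/(25 + 50) = -25/75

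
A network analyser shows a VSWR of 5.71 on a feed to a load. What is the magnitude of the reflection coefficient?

|Γ| ≈ 0.702

|Γ| = (S − 1)/(S + 1) = (5.71 − 1)/(5.71 + 1) = 4.71/6.71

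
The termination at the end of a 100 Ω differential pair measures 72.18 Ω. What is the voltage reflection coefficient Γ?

Γ = -0.162

Γ = (Z_L − Z_0)/(Z_L + Z_0) = (72.18 − 100)/(72.18 + 100) = -27.82/172.2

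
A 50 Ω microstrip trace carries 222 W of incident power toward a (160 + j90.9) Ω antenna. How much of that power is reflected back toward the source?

|Γ| = |(110 + j90.9)/(210 + j90.9)| = 0.624
|Γ|² = 0.389
P_refl = |Γ|²·P_inc = 86.3 W, P_del = (1 − |Γ|²)·P_inc = 136 W

P_reflected ≈ 86.3 W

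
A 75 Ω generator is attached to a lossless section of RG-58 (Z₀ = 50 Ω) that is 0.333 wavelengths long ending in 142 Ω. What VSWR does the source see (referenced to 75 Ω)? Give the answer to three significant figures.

βl = 2π × 0.333 = 120°
tan(βl) = -1.74
Z_in = Z_0·(Z_L + jZ_0·tanβl)/(Z_0 + jZ_L·tanβl) = 22.5 + j24.2 Ω
Γ_s = (Z_in − Z_s)/(Z_in + Z_s) = (-52.5 + j24.2)/(97.5 + j24.2), |Γ_s| = 0.575
VSWR = (1 + |Γ_s|)/(1 − |Γ_s|)

VSWR ≈ 3.71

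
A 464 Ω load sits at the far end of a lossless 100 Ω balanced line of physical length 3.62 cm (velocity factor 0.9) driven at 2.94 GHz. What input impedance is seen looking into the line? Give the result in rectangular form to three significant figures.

Z_in ≈ 52.6 + j113 Ω

λ = v/f = 0.9·c / 2.94 GHz = 0.0918 m
βl = 2π·l/λ = 2π × 0.394 = 142°
tan(βl) = tan(142°) = -0.784
Z_in = Z_0·(Z_L + jZ_0·tanβl)/(Z_0 + jZ_L·tanβl)
     = 100·(464 − j78.4)/(100 − j364)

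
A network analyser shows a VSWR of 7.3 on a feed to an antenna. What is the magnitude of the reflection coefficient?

|Γ| ≈ 0.759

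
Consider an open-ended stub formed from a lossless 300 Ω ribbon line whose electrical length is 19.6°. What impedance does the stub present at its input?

tan(βl) = 0.356
For an open-ended stub, Z_in = −jZ_0·cot(βl) = −jZ_0/tan(βl)

Z_in ≈ −j842 Ω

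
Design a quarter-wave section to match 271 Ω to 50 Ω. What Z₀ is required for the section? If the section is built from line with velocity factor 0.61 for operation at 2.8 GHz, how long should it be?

Z_qwt ≈ 116 Ω; length ≈ 1.63 cm

Z_qwt = √(Z_0·R_L) = √(50 × 271) = √13550
λ = 0.61·c/f = 0.0654 m, so l = λ/4 = 0.0163 m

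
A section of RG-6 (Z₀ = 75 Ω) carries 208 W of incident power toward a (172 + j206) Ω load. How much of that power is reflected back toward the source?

P_reflected ≈ 104 W

|Γ| = |(97 + j206)/(247 + j206)| = 0.708
|Γ|² = 0.501
P_refl = |Γ|²·P_inc = 104 W, P_del = (1 − |Γ|²)·P_inc = 104 W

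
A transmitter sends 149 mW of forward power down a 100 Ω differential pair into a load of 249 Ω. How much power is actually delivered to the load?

P_delivered ≈ 122 mW

Γ = (249 − 100)/(249 + 100) = 0.427
|Γ|² = 0.182
P_refl = |Γ|²·P_inc = 27.2 mW, P_del = (1 − |Γ|²)·P_inc = 122 mW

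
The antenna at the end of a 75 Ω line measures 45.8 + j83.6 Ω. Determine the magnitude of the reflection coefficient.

Γ = (Z_L − Z_0)/(Z_L + Z_0) = (-29.2 + j83.6)/(120.8 + j83.6)
|Γ| = 88.6/147

|Γ| ≈ 0.603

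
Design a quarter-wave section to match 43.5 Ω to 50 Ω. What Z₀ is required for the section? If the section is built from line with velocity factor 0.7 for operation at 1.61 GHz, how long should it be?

Z_qwt ≈ 46.6 Ω; length ≈ 3.26 cm

Z_qwt = √(Z_0·R_L) = √(50 × 43.5) = √2175
λ = 0.7·c/f = 0.13 m, so l = λ/4 = 0.0326 m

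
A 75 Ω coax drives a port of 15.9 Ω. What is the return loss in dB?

RL ≈ 3.74 dB

Γ = (15.9 − 75)/(15.9 + 75) = -0.65
RL = −20·log₁₀|Γ| = −20·log₁₀(0.65)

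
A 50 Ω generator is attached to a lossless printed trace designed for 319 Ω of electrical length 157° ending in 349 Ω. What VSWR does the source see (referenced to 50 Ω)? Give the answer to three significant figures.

tan(βl) = -0.424
Z_in = Z_0·(Z_L + jZ_0·tanβl)/(Z_0 + jZ_L·tanβl) = 339 + j21.9 Ω
Γ_s = (Z_in − Z_s)/(Z_in + Z_s) = (289 + j21.9)/(389 + j21.9), |Γ_s| = 0.744
VSWR = (1 + |Γ_s|)/(1 − |Γ_s|)

VSWR ≈ 6.81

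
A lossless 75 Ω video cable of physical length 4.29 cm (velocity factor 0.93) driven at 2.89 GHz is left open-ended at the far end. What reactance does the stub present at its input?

X_in ≈ 206 Ω (inductive)

λ = v/f = 0.93·c / 2.89 GHz = 0.0965 m
βl = 2π·l/λ = 2π × 0.444 = 160°
tan(βl) = -0.364
For an open-ended stub, Z_in = −jZ_0·cot(βl) = −jZ_0/tan(βl)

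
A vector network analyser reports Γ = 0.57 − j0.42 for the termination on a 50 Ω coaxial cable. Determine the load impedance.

Z_L = Z_0·(1 + Γ)/(1 − Γ) = 50·(1.57 − j0.42)/(0.43 + j0.42)

Z_L ≈ 69 − j116 Ω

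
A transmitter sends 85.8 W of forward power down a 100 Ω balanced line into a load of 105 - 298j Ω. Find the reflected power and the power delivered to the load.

P_reflected ≈ 58.3 W; P_delivered ≈ 27.5 W

|Γ| = |(5 − j298)/(205 − j298)| = 0.824
|Γ|² = 0.679
P_refl = |Γ|²·P_inc = 58.3 W, P_del = (1 − |Γ|²)·P_inc = 27.5 W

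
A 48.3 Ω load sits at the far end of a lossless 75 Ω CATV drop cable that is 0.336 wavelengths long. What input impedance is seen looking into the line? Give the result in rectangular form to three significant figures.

βl = 2π × 0.336 = 121°
tan(βl) = tan(121°) = -1.67
Z_in = Z_0·(Z_L + jZ_0·tanβl)/(Z_0 + jZ_L·tanβl)
     = 75·(48.3 − j125)/(75 − j80.5)

Z_in ≈ 84.8 − j34 Ω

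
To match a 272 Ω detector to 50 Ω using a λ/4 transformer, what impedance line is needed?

Z_qwt ≈ 117 Ω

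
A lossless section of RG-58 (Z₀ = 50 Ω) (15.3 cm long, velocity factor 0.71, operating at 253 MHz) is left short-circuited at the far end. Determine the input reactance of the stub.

λ = v/f = 0.71·c / 253 MHz = 0.842 m
βl = 2π·l/λ = 2π × 0.182 = 65.4°
tan(βl) = 2.19
For a short-circuited stub, Z_in = jZ_0·tan(βl)

X_in ≈ 109 Ω (inductive)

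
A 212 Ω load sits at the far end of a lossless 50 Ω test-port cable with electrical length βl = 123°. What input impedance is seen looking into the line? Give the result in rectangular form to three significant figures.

tan(βl) = tan(123°) = -1.54
Z_in = Z_0·(Z_L + jZ_0·tanβl)/(Z_0 + jZ_L·tanβl)
     = 50·(212 − j77)/(50 − j326)

Z_in ≈ 16.4 + j30 Ω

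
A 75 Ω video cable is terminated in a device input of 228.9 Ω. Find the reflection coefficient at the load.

Γ = 0.506

Γ = (Z_L − Z_0)/(Z_L + Z_0) = (228.9 − 75)/(228.9 + 75) = 153.9/303.9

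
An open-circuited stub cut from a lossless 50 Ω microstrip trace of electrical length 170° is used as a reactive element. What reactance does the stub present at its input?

tan(βl) = -0.176
For an open-circuited stub, Z_in = −jZ_0·cot(βl) = −jZ_0/tan(βl)

X_in ≈ 284 Ω (inductive)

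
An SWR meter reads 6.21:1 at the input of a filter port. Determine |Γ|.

|Γ| ≈ 0.723

|Γ| = (S − 1)/(S + 1) = (6.21 − 1)/(6.21 + 1) = 5.21/7.21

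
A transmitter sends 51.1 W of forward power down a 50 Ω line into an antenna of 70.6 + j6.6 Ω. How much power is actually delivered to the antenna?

P_delivered ≈ 49.5 W

|Γ| = |(20.6 + j6.6)/(120.6 + j6.6)| = 0.179
|Γ|² = 0.0321
P_refl = |Γ|²·P_inc = 1.64 W, P_del = (1 − |Γ|²)·P_inc = 49.5 W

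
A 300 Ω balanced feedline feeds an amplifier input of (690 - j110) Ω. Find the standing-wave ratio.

VSWR ≈ 2.37

Γ = (Z_L − Z_0)/(Z_L + Z_0) = (390 − j110)/(990 − j110)
|Γ| = 405/996 = 0.407
VSWR = (1 + |Γ|)/(1 − |Γ|) = 1.41/0.593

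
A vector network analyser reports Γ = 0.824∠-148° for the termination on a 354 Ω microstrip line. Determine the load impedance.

Z_L = Z_0·(1 + Γ)/(1 − Γ) = 354·(0.301 − j0.437)/(1.7 + j0.437)

Z_L ≈ 36.9 − j100 Ω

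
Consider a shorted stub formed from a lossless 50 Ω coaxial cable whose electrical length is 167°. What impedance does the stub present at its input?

Z_in ≈ −j11.5 Ω

tan(βl) = -0.231
For a shorted stub, Z_in = jZ_0·tan(βl)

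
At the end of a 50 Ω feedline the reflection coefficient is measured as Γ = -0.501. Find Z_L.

Z_L ≈ 16.6 Ω

Z_L = Z_0·(1 + Γ)/(1 − Γ) = 50·(0.499)/(1.5)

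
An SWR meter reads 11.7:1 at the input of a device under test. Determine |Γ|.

|Γ| = (S − 1)/(S + 1) = (11.7 − 1)/(11.7 + 1) = 10.7/12.7

|Γ| ≈ 0.843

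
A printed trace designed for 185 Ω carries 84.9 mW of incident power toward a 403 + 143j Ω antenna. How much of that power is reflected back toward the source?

|Γ| = |(218 + j143)/(588 + j143)| = 0.431
|Γ|² = 0.186
P_refl = |Γ|²·P_inc = 15.8 mW, P_del = (1 − |Γ|²)·P_inc = 69.1 mW

P_reflected ≈ 15.8 mW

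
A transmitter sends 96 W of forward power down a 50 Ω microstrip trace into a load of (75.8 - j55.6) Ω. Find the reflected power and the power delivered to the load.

|Γ| = |(25.8 − j55.6)/(125.8 − j55.6)| = 0.446
|Γ|² = 0.199
P_refl = |Γ|²·P_inc = 19.1 W, P_del = (1 − |Γ|²)·P_inc = 76.9 W

P_reflected ≈ 19.1 W; P_delivered ≈ 76.9 W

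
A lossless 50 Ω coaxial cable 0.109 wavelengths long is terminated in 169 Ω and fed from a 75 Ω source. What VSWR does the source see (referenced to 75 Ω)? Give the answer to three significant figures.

VSWR ≈ 3.43

βl = 2π × 0.109 = 39.2°
tan(βl) = 0.817
Z_in = Z_0·(Z_L + jZ_0·tanβl)/(Z_0 + jZ_L·tanβl) = 32.7 − j49.4 Ω
Γ_s = (Z_in − Z_s)/(Z_in + Z_s) = (-42.3 − j49.4)/(108 − j49.4), |Γ_s| = 0.549
VSWR = (1 + |Γ_s|)/(1 − |Γ_s|)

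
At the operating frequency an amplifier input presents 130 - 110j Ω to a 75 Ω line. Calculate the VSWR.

VSWR ≈ 3.24

Γ = (Z_L − Z_0)/(Z_L + Z_0) = (55 − j110)/(205 − j110)
|Γ| = 123/233 = 0.529
VSWR = (1 + |Γ|)/(1 − |Γ|) = 1.53/0.471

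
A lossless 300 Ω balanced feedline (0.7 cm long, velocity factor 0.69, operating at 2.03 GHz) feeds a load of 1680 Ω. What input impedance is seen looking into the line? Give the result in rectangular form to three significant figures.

Z_in ≈ 266 − j548 Ω

λ = v/f = 0.69·c / 2.03 GHz = 0.102 m
βl = 2π·l/λ = 2π × 0.0686 = 24.7°
tan(βl) = tan(24.7°) = 0.46
Z_in = Z_0·(Z_L + jZ_0·tanβl)/(Z_0 + jZ_L·tanβl)
     = 300·(1680 + j138)/(300 + j773)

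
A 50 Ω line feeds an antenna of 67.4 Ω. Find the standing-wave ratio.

For a purely resistive load, VSWR = R_L/Z_0 or Z_0/R_L (whichever > 1) = 67.4/50

VSWR ≈ 1.35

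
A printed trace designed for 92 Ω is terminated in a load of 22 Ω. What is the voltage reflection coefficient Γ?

Γ = -0.614

Γ = (Z_L − Z_0)/(Z_L + Z_0) = (22 − 92)/(22 + 92) = -70/114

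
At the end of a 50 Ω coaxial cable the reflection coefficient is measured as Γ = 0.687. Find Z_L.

Z_L ≈ 269 Ω

Z_L = Z_0·(1 + Γ)/(1 − Γ) = 50·(1.69)/(0.313)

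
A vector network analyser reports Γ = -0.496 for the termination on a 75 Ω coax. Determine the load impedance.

Z_L = Z_0·(1 + Γ)/(1 − Γ) = 75·(0.504)/(1.5)

Z_L ≈ 25.3 Ω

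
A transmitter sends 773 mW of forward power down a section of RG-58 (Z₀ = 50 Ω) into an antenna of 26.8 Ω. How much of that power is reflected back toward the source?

P_reflected ≈ 70.5 mW

Γ = (26.8 − 50)/(26.8 + 50) = -0.302
|Γ|² = 0.0913
P_refl = |Γ|²·P_inc = 70.5 mW, P_del = (1 − |Γ|²)·P_inc = 702 mW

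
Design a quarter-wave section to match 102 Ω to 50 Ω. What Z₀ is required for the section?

Z_qwt = √(Z_0·R_L) = √(50 × 102) = √5100

Z_qwt ≈ 71.4 Ω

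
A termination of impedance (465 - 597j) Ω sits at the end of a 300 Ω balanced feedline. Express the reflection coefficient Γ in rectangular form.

Γ ≈ 0.513 − j0.38

Γ = (Z_L − Z_0)/(Z_L + Z_0) = (165 − j597)/(765 − j597)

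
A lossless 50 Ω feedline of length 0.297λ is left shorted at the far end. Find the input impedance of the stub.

Z_in ≈ −j164 Ω

βl = 2π × 0.297 = 107°
tan(βl) = -3.29
For a shorted stub, Z_in = jZ_0·tan(βl)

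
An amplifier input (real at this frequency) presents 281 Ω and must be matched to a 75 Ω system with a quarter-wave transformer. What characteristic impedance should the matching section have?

Z_qwt ≈ 145 Ω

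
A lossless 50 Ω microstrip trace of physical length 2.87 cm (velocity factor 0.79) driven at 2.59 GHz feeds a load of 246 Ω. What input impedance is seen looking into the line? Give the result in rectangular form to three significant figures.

Z_in ≈ 11.9 + j20.1 Ω

λ = v/f = 0.79·c / 2.59 GHz = 0.0915 m
βl = 2π·l/λ = 2π × 0.314 = 113°
tan(βl) = tan(113°) = -2.37
Z_in = Z_0·(Z_L + jZ_0·tanβl)/(Z_0 + jZ_L·tanβl)
     = 50·(246 − j118)/(50 − j582)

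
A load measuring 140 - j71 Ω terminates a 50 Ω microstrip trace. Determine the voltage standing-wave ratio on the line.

Γ = (Z_L − Z_0)/(Z_L + Z_0) = (90 − j71)/(190 − j71)
|Γ| = 115/203 = 0.565
VSWR = (1 + |Γ|)/(1 − |Γ|) = 1.57/0.435

VSWR ≈ 3.6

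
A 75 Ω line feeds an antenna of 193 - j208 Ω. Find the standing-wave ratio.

VSWR ≈ 5.78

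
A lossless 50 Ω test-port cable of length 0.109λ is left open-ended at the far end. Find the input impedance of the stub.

Z_in ≈ −j61.2 Ω

βl = 2π × 0.109 = 39.2°
tan(βl) = 0.817
For an open-ended stub, Z_in = −jZ_0·cot(βl) = −jZ_0/tan(βl)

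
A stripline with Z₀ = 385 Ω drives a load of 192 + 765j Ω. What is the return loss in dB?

Γ = (-193 + j765)/(577 + j765), |Γ| = 0.823
RL = −20·log₁₀|Γ| = −20·log₁₀(0.823)

RL ≈ 1.69 dB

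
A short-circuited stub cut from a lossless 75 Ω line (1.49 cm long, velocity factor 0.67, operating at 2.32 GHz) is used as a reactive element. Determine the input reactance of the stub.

λ = v/f = 0.67·c / 2.32 GHz = 0.0866 m
βl = 2π·l/λ = 2π × 0.172 = 61.9°
tan(βl) = 1.87
For a short-circuited stub, Z_in = jZ_0·tan(βl)

X_in ≈ 141 Ω (inductive)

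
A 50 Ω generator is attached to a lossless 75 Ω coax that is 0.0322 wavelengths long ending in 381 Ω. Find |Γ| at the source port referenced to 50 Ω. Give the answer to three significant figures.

|Γ| ≈ 0.763

βl = 2π × 0.0322 = 11.6°
tan(βl) = 0.205
Z_in = Z_0·(Z_L + jZ_0·tanβl)/(Z_0 + jZ_L·tanβl) = 190 − j183 Ω
Γ_s = (Z_in − Z_s)/(Z_in + Z_s) = (140 − j183)/(240 − j183), |Γ_s| = 0.763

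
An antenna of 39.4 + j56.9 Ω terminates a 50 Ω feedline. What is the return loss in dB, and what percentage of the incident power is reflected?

Γ = (-10.6 + j56.9)/(89.4 + j56.9), |Γ| = 0.546
RL = −20·log₁₀(0.546) = 5.25 dB
P_refl/P_inc = |Γ|² = 0.298

RL ≈ 5.25 dB; 29.8% of incident power reflected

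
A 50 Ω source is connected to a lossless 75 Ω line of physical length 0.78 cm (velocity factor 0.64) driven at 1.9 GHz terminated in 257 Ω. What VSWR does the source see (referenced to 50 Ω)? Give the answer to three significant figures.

λ = v/f = 0.64·c / 1.9 GHz = 0.101 m
βl = 2π·l/λ = 2π × 0.0772 = 27.8°
tan(βl) = 0.527
Z_in = Z_0·(Z_L + jZ_0·tanβl)/(Z_0 + jZ_L·tanβl) = 77.1 − j99.6 Ω
Γ_s = (Z_in − Z_s)/(Z_in + Z_s) = (27.1 − j99.6)/(127 − j99.6), |Γ_s| = 0.639
VSWR = (1 + |Γ_s|)/(1 − |Γ_s|)

VSWR ≈ 4.55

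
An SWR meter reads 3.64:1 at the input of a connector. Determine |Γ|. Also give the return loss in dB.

|Γ| ≈ 0.569; return loss ≈ 4.9 dB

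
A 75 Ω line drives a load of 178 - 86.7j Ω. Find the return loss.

Γ = (103 − j86.7)/(253 − j86.7), |Γ| = 0.503
RL = −20·log₁₀|Γ| = −20·log₁₀(0.503)

RL ≈ 5.96 dB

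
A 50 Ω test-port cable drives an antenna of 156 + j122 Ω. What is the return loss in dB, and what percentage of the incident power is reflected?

Γ = (106 + j122)/(206 + j122), |Γ| = 0.675
RL = −20·log₁₀(0.675) = 3.41 dB
P_refl/P_inc = |Γ|² = 0.456

RL ≈ 3.41 dB; 45.6% of incident power reflected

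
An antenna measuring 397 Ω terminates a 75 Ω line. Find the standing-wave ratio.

For a purely resistive load, VSWR = R_L/Z_0 or Z_0/R_L (whichever > 1) = 397/75

VSWR ≈ 5.29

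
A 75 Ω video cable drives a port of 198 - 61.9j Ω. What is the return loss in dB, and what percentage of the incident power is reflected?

RL ≈ 6.16 dB; 24.2% of incident power reflected

Γ = (123 − j61.9)/(273 − j61.9), |Γ| = 0.492
RL = −20·log₁₀(0.492) = 6.16 dB
P_refl/P_inc = |Γ|² = 0.242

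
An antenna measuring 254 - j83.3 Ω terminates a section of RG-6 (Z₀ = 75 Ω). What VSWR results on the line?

VSWR ≈ 3.78

Γ = (Z_L − Z_0)/(Z_L + Z_0) = (179 − j83.3)/(329 − j83.3)
|Γ| = 197/339 = 0.582
VSWR = (1 + |Γ|)/(1 − |Γ|) = 1.58/0.418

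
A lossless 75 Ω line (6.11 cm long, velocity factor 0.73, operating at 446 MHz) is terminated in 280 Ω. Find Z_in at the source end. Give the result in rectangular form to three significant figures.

λ = v/f = 0.73·c / 446 MHz = 0.491 m
βl = 2π·l/λ = 2π × 0.124 = 44.8°
tan(βl) = tan(44.8°) = 0.993
Z_in = Z_0·(Z_L + jZ_0·tanβl)/(Z_0 + jZ_L·tanβl)
     = 75·(280 + j74.5)/(75 + j278)

Z_in ≈ 37.7 − j65.4 Ω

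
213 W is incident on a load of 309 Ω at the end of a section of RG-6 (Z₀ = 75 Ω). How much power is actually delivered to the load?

P_delivered ≈ 134 W

Γ = (309 − 75)/(309 + 75) = 0.609
|Γ|² = 0.371
P_refl = |Γ|²·P_inc = 79.1 W, P_del = (1 − |Γ|²)·P_inc = 134 W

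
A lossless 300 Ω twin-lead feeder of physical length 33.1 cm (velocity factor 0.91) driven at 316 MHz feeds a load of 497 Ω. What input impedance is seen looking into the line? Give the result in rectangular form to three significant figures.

λ = v/f = 0.91·c / 316 MHz = 0.864 m
βl = 2π·l/λ = 2π × 0.383 = 138°
tan(βl) = tan(138°) = -0.903
Z_in = Z_0·(Z_L + jZ_0·tanβl)/(Z_0 + jZ_L·tanβl)
     = 300·(497 − j271)/(300 − j449)

Z_in ≈ 279 + j146 Ω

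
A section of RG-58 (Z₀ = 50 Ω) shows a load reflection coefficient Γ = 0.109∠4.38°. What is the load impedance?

Z_L = Z_0·(1 + Γ)/(1 − Γ) = 50·(1.11 + j0.00832)/(0.891 − j0.00832)

Z_L ≈ 62.2 + j1.05 Ω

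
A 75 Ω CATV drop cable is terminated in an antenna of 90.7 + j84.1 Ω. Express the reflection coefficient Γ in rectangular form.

Γ = (Z_L − Z_0)/(Z_L + Z_0) = (15.7 + j84.1)/(165.7 + j84.1)

Γ ≈ 0.28 + j0.365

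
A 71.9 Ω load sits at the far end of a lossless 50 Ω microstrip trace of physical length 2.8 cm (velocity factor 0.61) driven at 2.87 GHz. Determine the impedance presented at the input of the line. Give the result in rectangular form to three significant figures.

Z_in ≈ 62.6 + j16.1 Ω

λ = v/f = 0.61·c / 2.87 GHz = 0.0638 m
βl = 2π·l/λ = 2π × 0.439 = 158°
tan(βl) = tan(158°) = -0.402
Z_in = Z_0·(Z_L + jZ_0·tanβl)/(Z_0 + jZ_L·tanβl)
     = 50·(71.9 − j20.1)/(50 − j28.9)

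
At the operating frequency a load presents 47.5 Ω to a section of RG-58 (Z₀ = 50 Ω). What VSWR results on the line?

For a purely resistive load, VSWR = R_L/Z_0 or Z_0/R_L (whichever > 1) = 50/47.5

VSWR ≈ 1.05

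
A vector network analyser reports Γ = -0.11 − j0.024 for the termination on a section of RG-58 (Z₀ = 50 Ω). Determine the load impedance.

Z_L = Z_0·(1 + Γ)/(1 − Γ) = 50·(0.89 − j0.024)/(1.11 + j0.024)

Z_L ≈ 40 − j1.95 Ω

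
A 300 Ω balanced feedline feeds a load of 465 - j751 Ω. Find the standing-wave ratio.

VSWR ≈ 6.07

Γ = (Z_L − Z_0)/(Z_L + Z_0) = (165 − j751)/(765 − j751)
|Γ| = 769/1070 = 0.717
VSWR = (1 + |Γ|)/(1 − |Γ|) = 1.72/0.283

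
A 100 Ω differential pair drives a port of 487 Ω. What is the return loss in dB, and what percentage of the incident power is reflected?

RL ≈ 3.62 dB; 43.5% of incident power reflected

Γ = (487 − 100)/(487 + 100) = 0.659
RL = −20·log₁₀(0.659) = 3.62 dB
P_refl/P_inc = |Γ|² = 0.435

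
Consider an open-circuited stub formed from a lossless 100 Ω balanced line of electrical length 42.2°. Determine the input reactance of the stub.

tan(βl) = 0.907
For an open-circuited stub, Z_in = −jZ_0·cot(βl) = −jZ_0/tan(βl)

X_in ≈ -110 Ω (capacitive)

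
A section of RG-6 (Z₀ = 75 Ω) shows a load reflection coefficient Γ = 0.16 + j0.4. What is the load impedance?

Z_L ≈ 70.6 + j69.3 Ω

Z_L = Z_0·(1 + Γ)/(1 − Γ) = 75·(1.16 + j0.4)/(0.84 − j0.4)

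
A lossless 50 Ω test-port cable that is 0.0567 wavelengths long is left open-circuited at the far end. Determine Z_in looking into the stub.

βl = 2π × 0.0567 = 20.4°
tan(βl) = 0.372
For an open-circuited stub, Z_in = −jZ_0·cot(βl) = −jZ_0/tan(βl)

Z_in ≈ −j134 Ω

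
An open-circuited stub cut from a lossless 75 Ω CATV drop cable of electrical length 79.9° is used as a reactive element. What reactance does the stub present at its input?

tan(βl) = 5.61
For an open-circuited stub, Z_in = −jZ_0·cot(βl) = −jZ_0/tan(βl)

X_in ≈ -13.4 Ω (capacitive)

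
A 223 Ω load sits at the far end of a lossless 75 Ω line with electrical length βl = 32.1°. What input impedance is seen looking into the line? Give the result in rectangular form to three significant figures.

Z_in ≈ 69.4 − j82.4 Ω

tan(βl) = tan(32.1°) = 0.627
Z_in = Z_0·(Z_L + jZ_0·tanβl)/(Z_0 + jZ_L·tanβl)
     = 75·(223 + j47)/(75 + j140)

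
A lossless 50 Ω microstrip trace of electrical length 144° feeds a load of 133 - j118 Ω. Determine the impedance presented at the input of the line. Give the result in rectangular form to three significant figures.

Z_in ≈ 47.9 + j86.5 Ω

tan(βl) = tan(144°) = -0.727
Z_in = Z_0·(Z_L + jZ_0·tanβl)/(Z_0 + jZ_L·tanβl)
     = 50·(133 − j154)/(-35.7 − j96.6)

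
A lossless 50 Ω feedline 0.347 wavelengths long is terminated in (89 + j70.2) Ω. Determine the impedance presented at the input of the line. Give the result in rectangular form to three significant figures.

Z_in ≈ 17.4 + j14.3 Ω

βl = 2π × 0.347 = 125°
tan(βl) = tan(125°) = -1.43
Z_in = Z_0·(Z_L + jZ_0·tanβl)/(Z_0 + jZ_L·tanβl)
     = 50·(89 − j1.42)/(151 − j127)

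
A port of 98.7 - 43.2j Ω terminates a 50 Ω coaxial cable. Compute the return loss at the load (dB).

Γ = (48.7 − j43.2)/(148.7 − j43.2), |Γ| = 0.42
RL = −20·log₁₀|Γ| = −20·log₁₀(0.42)

RL ≈ 7.53 dB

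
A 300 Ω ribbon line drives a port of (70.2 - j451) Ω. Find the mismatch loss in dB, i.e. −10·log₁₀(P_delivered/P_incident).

mismatch loss ≈ 6.07 dB

Γ = (-229.8 − j451)/(370.2 − j451), |Γ| = 0.868
|Γ|² = 0.753, so P_del/P_inc = 1 − |Γ|² = 0.247
ML = −10·log₁₀(1 − |Γ|²)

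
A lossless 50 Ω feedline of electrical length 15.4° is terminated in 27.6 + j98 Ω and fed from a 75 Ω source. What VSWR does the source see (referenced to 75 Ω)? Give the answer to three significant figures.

tan(βl) = 0.275
Z_in = Z_0·(Z_L + jZ_0·tanβl)/(Z_0 + jZ_L·tanβl) = 126 + j201 Ω
Γ_s = (Z_in − Z_s)/(Z_in + Z_s) = (51.4 + j201)/(201 + j201), |Γ_s| = 0.729
VSWR = (1 + |Γ_s|)/(1 − |Γ_s|)

VSWR ≈ 6.39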